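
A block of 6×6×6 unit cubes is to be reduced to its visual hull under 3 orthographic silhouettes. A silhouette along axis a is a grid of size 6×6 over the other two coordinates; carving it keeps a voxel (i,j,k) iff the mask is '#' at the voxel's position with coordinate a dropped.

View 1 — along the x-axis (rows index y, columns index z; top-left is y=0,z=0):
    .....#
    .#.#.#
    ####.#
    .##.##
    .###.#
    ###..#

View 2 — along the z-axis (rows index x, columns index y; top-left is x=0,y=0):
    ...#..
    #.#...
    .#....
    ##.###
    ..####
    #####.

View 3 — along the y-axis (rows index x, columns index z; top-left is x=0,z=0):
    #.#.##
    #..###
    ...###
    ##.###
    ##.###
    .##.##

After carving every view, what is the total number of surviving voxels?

48 voxels

initial block: 6^3 = 216
V1 x: intersect with YZ mask (21 set) -- 126 left
V2 z: intersect with XY mask (18 set) -- 63 left
V3 y: intersect with XZ mask (25 set) -- 48 left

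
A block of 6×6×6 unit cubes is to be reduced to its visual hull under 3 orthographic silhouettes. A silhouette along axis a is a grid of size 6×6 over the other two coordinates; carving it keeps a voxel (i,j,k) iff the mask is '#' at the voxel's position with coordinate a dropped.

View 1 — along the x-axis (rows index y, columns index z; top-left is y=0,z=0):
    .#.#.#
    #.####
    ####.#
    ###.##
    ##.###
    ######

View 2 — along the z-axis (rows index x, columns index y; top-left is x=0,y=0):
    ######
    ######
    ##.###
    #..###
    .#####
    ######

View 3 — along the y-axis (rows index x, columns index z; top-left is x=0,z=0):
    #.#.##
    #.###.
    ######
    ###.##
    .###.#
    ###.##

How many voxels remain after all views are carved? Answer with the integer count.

start: 6×6×6 = 216 voxels
after view 1 [x-axis, 29 of 36 cells solid] → remaining = 174
after view 2 [z-axis, 32 of 36 cells solid] → remaining = 156
after view 3 [y-axis, 28 of 36 cells solid] → remaining = 118

voxel count = 118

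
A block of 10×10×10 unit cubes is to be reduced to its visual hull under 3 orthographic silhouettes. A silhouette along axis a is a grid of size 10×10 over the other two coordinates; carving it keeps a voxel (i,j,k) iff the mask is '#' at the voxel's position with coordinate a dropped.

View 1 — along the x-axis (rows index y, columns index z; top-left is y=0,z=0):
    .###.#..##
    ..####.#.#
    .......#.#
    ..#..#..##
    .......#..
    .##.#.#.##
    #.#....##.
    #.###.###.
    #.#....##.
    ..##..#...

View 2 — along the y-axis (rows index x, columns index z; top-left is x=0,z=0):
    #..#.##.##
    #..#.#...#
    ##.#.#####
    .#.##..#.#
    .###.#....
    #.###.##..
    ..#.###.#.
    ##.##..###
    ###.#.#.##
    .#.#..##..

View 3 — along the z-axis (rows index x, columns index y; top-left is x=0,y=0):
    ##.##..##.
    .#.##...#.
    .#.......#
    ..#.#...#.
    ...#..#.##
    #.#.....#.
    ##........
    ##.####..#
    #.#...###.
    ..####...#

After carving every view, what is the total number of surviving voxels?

91 voxels

initial block: 10^3 = 1000
[1] x-view keeps 43 columns → grid now 430
[2] y-view keeps 56 columns → grid now 232
[3] z-view keeps 41 columns → grid now 91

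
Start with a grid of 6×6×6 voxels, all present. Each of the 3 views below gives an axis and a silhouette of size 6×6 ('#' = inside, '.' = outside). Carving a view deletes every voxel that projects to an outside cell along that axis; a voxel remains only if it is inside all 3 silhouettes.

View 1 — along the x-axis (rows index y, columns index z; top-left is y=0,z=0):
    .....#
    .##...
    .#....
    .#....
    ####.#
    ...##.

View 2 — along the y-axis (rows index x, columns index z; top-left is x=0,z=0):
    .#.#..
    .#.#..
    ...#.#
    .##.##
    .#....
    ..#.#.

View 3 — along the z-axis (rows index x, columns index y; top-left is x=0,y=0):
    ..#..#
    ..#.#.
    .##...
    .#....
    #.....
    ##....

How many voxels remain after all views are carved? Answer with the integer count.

remaining voxels: 8

before carving: 216 voxels (6×6×6)
after view 1 [x-axis, 12 of 36 cells solid] → remaining = 72
after view 2 [y-axis, 13 of 36 cells solid] → remaining = 32
after view 3 [z-axis, 10 of 36 cells solid] → remaining = 8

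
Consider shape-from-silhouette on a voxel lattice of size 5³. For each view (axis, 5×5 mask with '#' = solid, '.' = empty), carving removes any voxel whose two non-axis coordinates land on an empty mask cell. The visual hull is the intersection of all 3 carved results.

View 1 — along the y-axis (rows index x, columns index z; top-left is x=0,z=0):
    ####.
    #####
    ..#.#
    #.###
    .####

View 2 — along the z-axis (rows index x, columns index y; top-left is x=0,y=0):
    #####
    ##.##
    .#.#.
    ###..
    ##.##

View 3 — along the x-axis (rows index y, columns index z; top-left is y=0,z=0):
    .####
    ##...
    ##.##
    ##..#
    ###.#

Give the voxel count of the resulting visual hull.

start: 5×5×5 = 125 voxels
V1 y: intersect with XZ mask (19 set) -- 95 left
V2 z: intersect with XY mask (18 set) -- 72 left
V3 x: intersect with YZ mask (17 set) -- 44 left

remaining voxels: 44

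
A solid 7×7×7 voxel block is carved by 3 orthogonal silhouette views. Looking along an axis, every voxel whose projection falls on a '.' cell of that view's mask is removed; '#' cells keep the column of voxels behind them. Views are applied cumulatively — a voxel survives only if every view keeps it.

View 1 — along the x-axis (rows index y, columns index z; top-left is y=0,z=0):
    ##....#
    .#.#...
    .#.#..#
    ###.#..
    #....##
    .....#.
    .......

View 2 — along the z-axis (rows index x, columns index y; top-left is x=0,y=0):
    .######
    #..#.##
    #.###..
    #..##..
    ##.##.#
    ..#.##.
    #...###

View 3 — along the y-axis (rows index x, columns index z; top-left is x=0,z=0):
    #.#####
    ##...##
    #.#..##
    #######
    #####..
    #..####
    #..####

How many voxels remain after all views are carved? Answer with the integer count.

start: 7×7×7 = 343 voxels
[1] x-view keeps 16 columns → grid now 112
[2] z-view keeps 29 columns → grid now 70
[3] y-view keeps 36 columns → grid now 55

|visual hull| = 55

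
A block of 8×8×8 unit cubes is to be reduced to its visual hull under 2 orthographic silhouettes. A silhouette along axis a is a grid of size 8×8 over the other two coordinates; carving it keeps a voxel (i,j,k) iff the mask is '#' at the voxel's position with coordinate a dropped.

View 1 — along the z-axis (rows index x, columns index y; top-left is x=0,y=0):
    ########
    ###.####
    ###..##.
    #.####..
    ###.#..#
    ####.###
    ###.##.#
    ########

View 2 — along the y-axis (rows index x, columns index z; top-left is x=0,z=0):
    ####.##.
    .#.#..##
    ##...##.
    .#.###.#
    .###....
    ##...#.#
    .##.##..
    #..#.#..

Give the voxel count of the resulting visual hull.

start: 8×8×8 = 512 voxels
V1 z: intersect with XY mask (51 set) -- 408 left
V2 y: intersect with XZ mask (33 set) -- 212 left

voxel count = 212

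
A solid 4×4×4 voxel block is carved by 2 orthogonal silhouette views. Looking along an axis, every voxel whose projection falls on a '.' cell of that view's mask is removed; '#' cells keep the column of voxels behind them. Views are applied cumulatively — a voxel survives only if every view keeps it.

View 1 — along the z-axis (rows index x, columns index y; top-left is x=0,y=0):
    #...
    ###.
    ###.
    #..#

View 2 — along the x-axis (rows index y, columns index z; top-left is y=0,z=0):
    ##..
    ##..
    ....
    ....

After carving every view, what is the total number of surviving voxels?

|visual hull| = 12

initial block: 4^3 = 64
V1 z: intersect with XY mask (9 set) -- 36 left
V2 x: intersect with YZ mask (4 set) -- 12 left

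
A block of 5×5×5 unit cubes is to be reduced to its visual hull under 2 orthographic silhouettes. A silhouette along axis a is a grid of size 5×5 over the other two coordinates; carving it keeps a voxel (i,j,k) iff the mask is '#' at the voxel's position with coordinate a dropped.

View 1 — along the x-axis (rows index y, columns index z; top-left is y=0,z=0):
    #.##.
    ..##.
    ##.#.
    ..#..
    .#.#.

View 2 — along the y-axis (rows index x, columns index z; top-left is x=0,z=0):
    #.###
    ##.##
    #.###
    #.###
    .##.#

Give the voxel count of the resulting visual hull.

voxel count = 40

full grid |V| = 125
after view 1 [x-axis, 11 of 25 cells solid] → remaining = 55
after view 2 [y-axis, 19 of 25 cells solid] → remaining = 40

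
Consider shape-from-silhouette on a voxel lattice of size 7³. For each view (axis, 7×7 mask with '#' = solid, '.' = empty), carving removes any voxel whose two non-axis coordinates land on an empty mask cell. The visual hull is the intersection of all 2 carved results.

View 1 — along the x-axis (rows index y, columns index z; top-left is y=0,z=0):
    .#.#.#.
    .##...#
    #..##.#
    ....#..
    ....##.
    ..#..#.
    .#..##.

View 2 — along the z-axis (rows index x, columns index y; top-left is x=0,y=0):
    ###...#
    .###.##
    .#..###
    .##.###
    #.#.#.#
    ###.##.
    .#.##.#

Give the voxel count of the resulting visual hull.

start: 7×7×7 = 343 voxels
after view 1 [x-axis, 18 of 49 cells solid] → remaining = 126
after view 2 [z-axis, 31 of 49 cells solid] → remaining = 85

85 voxels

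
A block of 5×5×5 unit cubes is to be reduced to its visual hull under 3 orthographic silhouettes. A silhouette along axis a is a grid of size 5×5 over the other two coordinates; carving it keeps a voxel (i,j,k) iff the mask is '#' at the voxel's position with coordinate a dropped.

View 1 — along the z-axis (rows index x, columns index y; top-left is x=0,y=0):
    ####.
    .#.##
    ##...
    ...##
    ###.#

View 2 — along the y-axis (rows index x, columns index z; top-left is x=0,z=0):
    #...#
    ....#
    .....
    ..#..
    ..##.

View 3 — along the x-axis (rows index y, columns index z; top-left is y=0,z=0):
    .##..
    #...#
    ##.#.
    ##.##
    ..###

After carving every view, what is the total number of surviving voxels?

|visual hull| = 13

start: 5×5×5 = 125 voxels
step 1: project along z, AND mask (15/25) → |grid| = 75
step 2: project along y, AND mask (6/25) → |grid| = 21
step 3: project along x, AND mask (14/25) → |grid| = 13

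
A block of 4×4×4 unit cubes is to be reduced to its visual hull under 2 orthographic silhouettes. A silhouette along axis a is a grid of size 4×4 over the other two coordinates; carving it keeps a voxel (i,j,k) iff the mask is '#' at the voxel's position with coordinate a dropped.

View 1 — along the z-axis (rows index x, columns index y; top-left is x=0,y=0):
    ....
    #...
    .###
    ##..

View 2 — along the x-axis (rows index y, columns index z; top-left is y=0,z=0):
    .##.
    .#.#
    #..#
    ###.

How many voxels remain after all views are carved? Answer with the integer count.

full grid |V| = 64
step 1: project along z, AND mask (6/16) → |grid| = 24
step 2: project along x, AND mask (9/16) → |grid| = 13

13 voxels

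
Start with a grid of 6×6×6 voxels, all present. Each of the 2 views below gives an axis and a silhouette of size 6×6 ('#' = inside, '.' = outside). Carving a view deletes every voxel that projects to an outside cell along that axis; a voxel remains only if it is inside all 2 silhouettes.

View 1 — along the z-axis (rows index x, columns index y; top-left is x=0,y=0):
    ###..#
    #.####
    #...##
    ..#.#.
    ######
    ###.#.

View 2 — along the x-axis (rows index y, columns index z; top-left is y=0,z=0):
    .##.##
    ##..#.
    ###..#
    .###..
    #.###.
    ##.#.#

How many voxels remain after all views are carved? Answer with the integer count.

initial block: 6^3 = 216
  1. axis=2 (XY plane), |mask|=24  ⇒  voxels=144
  2. axis=0 (YZ plane), |mask|=22  ⇒  voxels=91

|visual hull| = 91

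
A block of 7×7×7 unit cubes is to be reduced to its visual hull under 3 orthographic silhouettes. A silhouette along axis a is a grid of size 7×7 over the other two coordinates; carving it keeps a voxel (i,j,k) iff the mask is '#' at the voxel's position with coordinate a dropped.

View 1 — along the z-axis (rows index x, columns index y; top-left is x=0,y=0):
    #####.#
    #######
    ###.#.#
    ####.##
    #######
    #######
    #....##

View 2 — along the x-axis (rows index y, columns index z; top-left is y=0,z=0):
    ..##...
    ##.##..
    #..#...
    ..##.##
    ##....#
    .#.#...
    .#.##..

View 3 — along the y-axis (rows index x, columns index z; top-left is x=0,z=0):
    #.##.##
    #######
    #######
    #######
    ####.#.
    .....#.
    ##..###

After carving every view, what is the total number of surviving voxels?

|visual hull| = 84

start: 7×7×7 = 343 voxels
[1] z-view keeps 41 columns → grid now 287
[2] x-view keeps 20 columns → grid now 116
[3] y-view keeps 37 columns → grid now 84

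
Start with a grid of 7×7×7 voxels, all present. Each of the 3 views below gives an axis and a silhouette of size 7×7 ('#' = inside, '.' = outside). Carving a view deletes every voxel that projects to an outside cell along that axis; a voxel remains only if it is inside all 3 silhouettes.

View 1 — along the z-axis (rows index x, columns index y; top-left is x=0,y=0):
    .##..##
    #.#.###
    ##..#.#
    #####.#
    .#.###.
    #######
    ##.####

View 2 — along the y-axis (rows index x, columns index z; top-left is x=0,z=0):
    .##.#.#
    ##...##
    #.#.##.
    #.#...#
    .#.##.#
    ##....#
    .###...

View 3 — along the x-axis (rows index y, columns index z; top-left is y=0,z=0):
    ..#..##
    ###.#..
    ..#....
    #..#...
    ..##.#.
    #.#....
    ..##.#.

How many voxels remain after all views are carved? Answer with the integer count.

start: 7×7×7 = 343 voxels
after view 1 [z-axis, 36 of 49 cells solid] → remaining = 252
after view 2 [y-axis, 25 of 49 cells solid] → remaining = 125
after view 3 [x-axis, 18 of 49 cells solid] → remaining = 46

|visual hull| = 46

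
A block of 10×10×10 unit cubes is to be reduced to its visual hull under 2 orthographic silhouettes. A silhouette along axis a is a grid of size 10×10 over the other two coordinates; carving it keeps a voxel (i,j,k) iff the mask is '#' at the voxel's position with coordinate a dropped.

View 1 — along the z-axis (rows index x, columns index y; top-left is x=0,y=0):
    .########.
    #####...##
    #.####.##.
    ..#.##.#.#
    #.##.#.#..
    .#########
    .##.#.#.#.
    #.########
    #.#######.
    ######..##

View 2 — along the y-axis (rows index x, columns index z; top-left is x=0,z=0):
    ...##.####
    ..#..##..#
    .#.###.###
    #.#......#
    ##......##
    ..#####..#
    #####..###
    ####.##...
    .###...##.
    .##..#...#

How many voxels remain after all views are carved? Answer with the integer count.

start: 10×10×10 = 1000 voxels
carve view 1 (along z, XY-mask fill 71/100): 710 voxels remain
carve view 2 (along y, XZ-mask fill 53/100): 380 voxels remain

remaining voxels: 380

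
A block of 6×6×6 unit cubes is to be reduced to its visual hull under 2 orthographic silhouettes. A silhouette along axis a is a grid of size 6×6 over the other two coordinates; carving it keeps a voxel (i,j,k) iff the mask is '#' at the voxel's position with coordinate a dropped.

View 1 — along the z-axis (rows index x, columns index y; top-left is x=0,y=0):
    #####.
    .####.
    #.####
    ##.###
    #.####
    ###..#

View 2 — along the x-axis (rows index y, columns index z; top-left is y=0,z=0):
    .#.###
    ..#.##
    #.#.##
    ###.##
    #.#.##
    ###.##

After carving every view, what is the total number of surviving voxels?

117 voxels

before carving: 216 voxels (6×6×6)
after view 1 [z-axis, 28 of 36 cells solid] → remaining = 168
after view 2 [x-axis, 25 of 36 cells solid] → remaining = 117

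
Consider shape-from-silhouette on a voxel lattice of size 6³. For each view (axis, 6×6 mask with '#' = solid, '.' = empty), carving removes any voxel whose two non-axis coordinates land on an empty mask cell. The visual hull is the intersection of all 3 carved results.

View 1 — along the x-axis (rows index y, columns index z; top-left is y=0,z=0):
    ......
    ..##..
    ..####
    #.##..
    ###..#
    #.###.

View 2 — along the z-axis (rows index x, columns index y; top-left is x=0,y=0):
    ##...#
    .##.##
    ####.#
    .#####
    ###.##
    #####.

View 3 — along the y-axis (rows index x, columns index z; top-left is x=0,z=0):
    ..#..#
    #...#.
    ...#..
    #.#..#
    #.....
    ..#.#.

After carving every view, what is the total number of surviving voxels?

full grid |V| = 216
carve view 1 (along x, YZ-mask fill 17/36): 102 voxels remain
carve view 2 (along z, XY-mask fill 27/36): 77 voxels remain
carve view 3 (along y, XZ-mask fill 11/36): 27 voxels remain

|visual hull| = 27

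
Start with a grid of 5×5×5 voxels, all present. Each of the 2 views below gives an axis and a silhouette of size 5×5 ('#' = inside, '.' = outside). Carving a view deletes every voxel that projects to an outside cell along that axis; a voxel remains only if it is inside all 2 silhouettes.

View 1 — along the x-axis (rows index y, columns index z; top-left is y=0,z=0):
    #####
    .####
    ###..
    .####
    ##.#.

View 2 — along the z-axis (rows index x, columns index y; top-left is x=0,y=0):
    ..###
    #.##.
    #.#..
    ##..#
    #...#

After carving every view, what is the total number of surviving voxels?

voxel count = 50

start: 5×5×5 = 125 voxels
[1] x-view keeps 19 columns → grid now 95
[2] z-view keeps 13 columns → grid now 50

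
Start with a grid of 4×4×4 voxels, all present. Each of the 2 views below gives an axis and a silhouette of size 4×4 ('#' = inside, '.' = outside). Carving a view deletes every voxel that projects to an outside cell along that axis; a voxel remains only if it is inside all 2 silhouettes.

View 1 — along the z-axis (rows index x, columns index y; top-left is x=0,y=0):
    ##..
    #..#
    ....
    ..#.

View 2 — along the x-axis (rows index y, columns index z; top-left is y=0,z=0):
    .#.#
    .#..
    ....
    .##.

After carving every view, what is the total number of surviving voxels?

remaining voxels: 7

before carving: 64 voxels (4×4×4)
step 1: project along z, AND mask (5/16) → |grid| = 20
step 2: project along x, AND mask (5/16) → |grid| = 7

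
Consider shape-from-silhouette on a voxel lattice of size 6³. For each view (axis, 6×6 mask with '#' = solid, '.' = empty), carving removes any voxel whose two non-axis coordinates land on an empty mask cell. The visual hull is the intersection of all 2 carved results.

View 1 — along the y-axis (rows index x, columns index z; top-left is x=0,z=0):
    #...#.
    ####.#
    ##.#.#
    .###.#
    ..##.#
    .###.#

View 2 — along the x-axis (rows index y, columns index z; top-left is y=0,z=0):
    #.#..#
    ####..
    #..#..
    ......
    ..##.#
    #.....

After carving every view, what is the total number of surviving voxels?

remaining voxels: 53

before carving: 216 voxels (6×6×6)
carve view 1 (along y, XZ-mask fill 22/36): 132 voxels remain
carve view 2 (along x, YZ-mask fill 13/36): 53 voxels remain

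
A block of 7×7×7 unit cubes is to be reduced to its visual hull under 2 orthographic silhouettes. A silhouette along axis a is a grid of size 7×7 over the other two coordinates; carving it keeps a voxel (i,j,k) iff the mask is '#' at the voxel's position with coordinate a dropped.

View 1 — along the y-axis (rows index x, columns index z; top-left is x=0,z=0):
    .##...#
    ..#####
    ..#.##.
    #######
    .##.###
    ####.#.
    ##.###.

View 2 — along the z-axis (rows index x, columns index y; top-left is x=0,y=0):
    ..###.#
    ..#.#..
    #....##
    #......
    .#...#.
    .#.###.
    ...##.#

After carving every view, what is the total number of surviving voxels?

initial block: 7^3 = 343
after view 1 [y-axis, 33 of 49 cells solid] → remaining = 231
after view 2 [z-axis, 19 of 49 cells solid] → remaining = 83

voxel count = 83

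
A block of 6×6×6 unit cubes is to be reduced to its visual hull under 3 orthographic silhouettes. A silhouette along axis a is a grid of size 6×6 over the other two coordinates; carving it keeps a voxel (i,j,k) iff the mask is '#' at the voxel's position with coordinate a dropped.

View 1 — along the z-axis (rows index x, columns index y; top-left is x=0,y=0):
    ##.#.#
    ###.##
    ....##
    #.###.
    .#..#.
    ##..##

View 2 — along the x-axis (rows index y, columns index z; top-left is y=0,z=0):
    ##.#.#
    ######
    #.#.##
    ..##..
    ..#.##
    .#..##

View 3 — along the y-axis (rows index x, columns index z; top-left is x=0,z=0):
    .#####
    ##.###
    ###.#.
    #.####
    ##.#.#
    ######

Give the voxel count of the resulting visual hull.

|visual hull| = 67

initial block: 6^3 = 216
carve view 1 (along z, XY-mask fill 21/36): 126 voxels remain
carve view 2 (along x, YZ-mask fill 22/36): 79 voxels remain
carve view 3 (along y, XZ-mask fill 29/36): 67 voxels remain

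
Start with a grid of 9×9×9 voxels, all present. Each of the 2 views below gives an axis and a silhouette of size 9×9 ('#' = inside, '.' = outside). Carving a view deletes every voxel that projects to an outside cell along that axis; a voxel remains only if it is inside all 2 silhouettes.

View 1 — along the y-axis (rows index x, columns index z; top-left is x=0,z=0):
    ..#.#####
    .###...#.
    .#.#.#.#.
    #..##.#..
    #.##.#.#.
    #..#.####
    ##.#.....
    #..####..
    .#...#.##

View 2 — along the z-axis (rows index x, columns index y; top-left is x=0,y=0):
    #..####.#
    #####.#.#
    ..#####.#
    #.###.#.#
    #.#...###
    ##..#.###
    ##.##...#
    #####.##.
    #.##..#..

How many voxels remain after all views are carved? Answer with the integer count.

239 voxels

start: 9×9×9 = 729 voxels
V1 y: intersect with XZ mask (41 set) -- 369 left
V2 z: intersect with XY mask (52 set) -- 239 left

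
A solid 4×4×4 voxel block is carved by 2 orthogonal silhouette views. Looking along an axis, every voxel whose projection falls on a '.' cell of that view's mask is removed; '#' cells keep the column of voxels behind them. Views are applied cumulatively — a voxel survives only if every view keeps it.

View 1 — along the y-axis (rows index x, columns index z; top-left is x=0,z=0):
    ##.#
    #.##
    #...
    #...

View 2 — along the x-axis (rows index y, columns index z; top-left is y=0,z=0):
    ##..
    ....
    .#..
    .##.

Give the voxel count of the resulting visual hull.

8 voxels

start: 4×4×4 = 64 voxels
after view 1 [y-axis, 8 of 16 cells solid] → remaining = 32
after view 2 [x-axis, 5 of 16 cells solid] → remaining = 8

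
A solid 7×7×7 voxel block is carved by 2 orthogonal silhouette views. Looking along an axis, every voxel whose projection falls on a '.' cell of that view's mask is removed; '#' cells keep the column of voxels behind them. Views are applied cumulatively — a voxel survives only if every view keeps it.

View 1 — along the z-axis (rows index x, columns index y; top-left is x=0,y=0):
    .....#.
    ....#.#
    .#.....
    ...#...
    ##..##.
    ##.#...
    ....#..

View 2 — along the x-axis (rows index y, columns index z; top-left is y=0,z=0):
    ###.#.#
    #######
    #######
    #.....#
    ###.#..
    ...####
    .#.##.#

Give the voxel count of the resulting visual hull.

start: 7×7×7 = 343 voxels
after view 1 [z-axis, 13 of 49 cells solid] → remaining = 91
after view 2 [x-axis, 33 of 49 cells solid] → remaining = 59

remaining voxels: 59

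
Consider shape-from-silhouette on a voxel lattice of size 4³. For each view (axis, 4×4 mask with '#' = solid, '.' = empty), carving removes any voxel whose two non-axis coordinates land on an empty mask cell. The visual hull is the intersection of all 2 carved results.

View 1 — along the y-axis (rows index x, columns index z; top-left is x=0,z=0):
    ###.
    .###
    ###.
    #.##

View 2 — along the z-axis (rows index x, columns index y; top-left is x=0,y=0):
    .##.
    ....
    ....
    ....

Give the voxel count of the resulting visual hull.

start: 4×4×4 = 64 voxels
V1 y: intersect with XZ mask (12 set) -- 48 left
V2 z: intersect with XY mask (2 set) -- 6 left

remaining voxels: 6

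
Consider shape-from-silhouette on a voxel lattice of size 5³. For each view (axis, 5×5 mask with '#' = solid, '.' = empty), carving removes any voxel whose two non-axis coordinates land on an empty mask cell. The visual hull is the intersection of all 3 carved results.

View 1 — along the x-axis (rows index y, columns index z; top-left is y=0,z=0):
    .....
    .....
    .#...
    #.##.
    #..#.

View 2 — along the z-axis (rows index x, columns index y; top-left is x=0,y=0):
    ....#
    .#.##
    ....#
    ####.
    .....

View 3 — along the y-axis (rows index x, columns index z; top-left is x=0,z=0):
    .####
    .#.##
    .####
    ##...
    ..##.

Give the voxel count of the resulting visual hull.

6 voxels

start: 5×5×5 = 125 voxels
  1. axis=0 (YZ plane), |mask|=6  ⇒  voxels=30
  2. axis=2 (XY plane), |mask|=9  ⇒  voxels=13
  3. axis=1 (XZ plane), |mask|=15  ⇒  voxels=6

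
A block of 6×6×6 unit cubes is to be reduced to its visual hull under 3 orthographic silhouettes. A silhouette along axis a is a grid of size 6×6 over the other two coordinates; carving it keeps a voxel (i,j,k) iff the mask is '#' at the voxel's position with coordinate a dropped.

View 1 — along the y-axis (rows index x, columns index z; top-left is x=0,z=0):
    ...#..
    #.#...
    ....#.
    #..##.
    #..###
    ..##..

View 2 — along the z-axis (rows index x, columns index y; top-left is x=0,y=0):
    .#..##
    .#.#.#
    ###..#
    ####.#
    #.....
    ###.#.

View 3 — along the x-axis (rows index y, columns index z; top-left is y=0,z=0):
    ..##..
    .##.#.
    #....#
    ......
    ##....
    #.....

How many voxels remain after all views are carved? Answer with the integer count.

full grid |V| = 216
  1. axis=1 (XZ plane), |mask|=13  ⇒  voxels=78
  2. axis=2 (XY plane), |mask|=20  ⇒  voxels=40
  3. axis=0 (YZ plane), |mask|=10  ⇒  voxels=11

11 voxels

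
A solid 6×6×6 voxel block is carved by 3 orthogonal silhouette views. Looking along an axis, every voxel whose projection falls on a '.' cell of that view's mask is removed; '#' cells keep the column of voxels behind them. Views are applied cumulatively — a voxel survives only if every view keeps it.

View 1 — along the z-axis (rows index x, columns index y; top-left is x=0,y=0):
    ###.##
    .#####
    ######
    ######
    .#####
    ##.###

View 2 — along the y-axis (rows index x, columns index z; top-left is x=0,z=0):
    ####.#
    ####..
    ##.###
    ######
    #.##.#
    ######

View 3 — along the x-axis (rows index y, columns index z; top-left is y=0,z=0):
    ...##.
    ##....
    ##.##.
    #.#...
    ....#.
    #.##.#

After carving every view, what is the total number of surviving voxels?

|visual hull| = 68

start: 6×6×6 = 216 voxels
after view 1 [z-axis, 32 of 36 cells solid] → remaining = 192
after view 2 [y-axis, 30 of 36 cells solid] → remaining = 161
after view 3 [x-axis, 15 of 36 cells solid] → remaining = 68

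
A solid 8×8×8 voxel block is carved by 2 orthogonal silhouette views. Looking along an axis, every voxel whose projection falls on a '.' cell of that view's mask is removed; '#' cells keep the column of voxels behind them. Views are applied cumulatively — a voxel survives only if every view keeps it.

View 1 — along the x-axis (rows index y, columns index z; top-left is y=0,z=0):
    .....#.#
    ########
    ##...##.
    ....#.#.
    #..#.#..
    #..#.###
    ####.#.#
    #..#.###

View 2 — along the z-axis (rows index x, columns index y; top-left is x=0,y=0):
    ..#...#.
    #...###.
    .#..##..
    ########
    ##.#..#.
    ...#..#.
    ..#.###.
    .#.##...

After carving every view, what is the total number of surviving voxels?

|visual hull| = 134

initial block: 8^3 = 512
  1. axis=0 (YZ plane), |mask|=35  ⇒  voxels=280
  2. axis=2 (XY plane), |mask|=30  ⇒  voxels=134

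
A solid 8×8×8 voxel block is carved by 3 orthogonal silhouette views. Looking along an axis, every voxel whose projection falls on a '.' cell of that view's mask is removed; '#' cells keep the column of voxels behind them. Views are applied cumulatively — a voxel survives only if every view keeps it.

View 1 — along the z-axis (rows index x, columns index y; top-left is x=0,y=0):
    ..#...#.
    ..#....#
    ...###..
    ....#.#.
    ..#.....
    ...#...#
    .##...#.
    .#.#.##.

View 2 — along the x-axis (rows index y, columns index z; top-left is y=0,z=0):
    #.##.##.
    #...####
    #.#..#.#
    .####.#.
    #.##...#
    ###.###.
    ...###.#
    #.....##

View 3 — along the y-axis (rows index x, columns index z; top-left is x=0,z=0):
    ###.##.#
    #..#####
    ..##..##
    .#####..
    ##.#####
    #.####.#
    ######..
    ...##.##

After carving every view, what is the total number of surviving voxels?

|visual hull| = 54

initial block: 8^3 = 512
V1 z: intersect with XY mask (19 set) -- 152 left
V2 x: intersect with YZ mask (36 set) -- 83 left
V3 y: intersect with XZ mask (44 set) -- 54 left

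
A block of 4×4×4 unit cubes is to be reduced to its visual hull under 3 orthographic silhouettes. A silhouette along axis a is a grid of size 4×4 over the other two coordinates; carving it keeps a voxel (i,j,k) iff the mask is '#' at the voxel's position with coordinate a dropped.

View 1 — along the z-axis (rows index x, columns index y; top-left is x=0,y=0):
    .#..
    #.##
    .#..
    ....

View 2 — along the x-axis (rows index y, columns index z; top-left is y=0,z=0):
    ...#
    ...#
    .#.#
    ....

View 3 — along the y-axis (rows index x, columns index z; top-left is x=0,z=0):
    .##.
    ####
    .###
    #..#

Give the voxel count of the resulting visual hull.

full grid |V| = 64
V1 z: intersect with XY mask (5 set) -- 20 left
V2 x: intersect with YZ mask (4 set) -- 5 left
V3 y: intersect with XZ mask (11 set) -- 4 left

voxel count = 4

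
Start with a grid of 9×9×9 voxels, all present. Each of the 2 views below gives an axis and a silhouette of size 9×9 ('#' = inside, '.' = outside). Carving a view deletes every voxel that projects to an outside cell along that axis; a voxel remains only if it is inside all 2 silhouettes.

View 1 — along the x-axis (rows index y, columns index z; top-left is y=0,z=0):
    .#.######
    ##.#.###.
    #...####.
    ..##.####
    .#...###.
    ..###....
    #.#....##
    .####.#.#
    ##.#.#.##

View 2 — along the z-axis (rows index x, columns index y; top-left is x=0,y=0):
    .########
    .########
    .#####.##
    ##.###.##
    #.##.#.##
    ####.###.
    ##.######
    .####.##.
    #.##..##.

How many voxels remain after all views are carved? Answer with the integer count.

initial block: 9^3 = 729
  1. axis=0 (YZ plane), |mask|=47  ⇒  voxels=423
  2. axis=2 (XY plane), |mask|=62  ⇒  voxels=325

remaining voxels: 325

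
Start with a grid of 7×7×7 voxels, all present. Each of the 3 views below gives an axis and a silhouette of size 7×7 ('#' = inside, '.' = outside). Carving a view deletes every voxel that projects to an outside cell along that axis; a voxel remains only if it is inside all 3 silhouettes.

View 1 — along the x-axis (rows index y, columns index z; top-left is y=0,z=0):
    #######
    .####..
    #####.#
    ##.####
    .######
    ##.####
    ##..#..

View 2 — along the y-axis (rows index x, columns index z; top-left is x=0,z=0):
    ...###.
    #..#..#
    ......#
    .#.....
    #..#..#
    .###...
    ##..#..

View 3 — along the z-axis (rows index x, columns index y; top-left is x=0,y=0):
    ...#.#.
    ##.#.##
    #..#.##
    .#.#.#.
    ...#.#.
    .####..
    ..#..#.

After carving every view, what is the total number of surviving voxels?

full grid |V| = 343
V1 x: intersect with YZ mask (38 set) -- 266 left
V2 y: intersect with XZ mask (17 set) -- 97 left
V3 z: intersect with XY mask (22 set) -- 46 left

|visual hull| = 46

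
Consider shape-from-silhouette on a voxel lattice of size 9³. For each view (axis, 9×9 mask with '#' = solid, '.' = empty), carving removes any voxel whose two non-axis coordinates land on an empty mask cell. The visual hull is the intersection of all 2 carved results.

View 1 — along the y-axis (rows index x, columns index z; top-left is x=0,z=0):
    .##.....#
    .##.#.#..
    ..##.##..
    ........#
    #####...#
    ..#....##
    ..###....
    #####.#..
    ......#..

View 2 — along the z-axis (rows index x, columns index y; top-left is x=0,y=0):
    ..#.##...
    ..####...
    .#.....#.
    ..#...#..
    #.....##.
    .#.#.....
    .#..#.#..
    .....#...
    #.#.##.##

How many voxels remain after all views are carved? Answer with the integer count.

start: 9×9×9 = 729 voxels
after view 1 [y-axis, 31 of 81 cells solid] → remaining = 279
after view 2 [z-axis, 26 of 81 cells solid] → remaining = 80

remaining voxels: 80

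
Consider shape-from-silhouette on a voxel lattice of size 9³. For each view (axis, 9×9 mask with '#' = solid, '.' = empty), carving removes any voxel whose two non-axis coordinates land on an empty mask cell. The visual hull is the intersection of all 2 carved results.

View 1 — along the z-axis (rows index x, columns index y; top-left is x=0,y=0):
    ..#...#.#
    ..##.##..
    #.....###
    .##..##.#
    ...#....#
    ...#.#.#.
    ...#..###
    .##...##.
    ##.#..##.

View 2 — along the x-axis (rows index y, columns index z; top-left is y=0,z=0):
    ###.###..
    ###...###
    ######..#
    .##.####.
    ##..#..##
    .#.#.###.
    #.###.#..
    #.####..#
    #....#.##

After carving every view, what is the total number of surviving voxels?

before carving: 729 voxels (9×9×9)
[1] z-view keeps 34 columns → grid now 306
[2] x-view keeps 50 columns → grid now 188

|visual hull| = 188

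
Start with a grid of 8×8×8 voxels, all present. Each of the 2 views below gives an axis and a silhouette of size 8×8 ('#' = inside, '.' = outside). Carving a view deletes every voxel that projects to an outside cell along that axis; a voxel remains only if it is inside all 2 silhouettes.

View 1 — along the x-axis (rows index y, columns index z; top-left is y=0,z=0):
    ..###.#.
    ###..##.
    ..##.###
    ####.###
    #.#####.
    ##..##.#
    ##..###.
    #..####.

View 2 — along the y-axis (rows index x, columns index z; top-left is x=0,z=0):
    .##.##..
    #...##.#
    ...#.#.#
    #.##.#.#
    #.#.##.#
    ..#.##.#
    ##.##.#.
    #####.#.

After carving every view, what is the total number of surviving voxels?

start: 8×8×8 = 512 voxels
  1. axis=0 (YZ plane), |mask|=42  ⇒  voxels=336
  2. axis=1 (XZ plane), |mask|=36  ⇒  voxels=188

|visual hull| = 188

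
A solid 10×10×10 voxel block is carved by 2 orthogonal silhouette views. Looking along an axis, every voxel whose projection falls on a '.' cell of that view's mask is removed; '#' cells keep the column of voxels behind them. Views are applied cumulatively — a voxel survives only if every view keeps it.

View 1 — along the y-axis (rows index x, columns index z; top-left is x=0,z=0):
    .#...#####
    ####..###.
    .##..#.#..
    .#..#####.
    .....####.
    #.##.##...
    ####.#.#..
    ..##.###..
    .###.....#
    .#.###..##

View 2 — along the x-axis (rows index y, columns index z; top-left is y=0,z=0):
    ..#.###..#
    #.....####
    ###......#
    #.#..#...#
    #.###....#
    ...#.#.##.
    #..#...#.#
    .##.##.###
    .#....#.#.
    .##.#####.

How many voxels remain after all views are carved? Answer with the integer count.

|visual hull| = 250

start: 10×10×10 = 1000 voxels
  1. axis=1 (XZ plane), |mask|=53  ⇒  voxels=530
  2. axis=0 (YZ plane), |mask|=48  ⇒  voxels=250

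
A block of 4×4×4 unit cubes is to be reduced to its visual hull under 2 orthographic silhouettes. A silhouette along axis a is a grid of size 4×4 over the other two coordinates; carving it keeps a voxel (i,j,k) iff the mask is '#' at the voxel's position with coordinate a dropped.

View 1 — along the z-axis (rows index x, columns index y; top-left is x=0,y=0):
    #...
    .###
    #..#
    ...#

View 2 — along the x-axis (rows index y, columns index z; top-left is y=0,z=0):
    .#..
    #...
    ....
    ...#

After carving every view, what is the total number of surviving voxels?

before carving: 64 voxels (4×4×4)
V1 z: intersect with XY mask (7 set) -- 28 left
V2 x: intersect with YZ mask (3 set) -- 6 left

|visual hull| = 6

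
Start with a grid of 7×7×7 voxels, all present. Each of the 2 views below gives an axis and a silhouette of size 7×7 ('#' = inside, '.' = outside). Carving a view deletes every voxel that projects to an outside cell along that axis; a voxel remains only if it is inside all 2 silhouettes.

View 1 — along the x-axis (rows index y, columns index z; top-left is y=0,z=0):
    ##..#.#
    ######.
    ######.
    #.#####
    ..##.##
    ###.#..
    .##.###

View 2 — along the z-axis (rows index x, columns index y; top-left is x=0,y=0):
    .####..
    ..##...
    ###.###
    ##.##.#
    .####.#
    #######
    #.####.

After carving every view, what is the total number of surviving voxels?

full grid |V| = 343
carve view 1 (along x, YZ-mask fill 35/49): 245 voxels remain
carve view 2 (along z, XY-mask fill 34/49): 174 voxels remain

174 voxels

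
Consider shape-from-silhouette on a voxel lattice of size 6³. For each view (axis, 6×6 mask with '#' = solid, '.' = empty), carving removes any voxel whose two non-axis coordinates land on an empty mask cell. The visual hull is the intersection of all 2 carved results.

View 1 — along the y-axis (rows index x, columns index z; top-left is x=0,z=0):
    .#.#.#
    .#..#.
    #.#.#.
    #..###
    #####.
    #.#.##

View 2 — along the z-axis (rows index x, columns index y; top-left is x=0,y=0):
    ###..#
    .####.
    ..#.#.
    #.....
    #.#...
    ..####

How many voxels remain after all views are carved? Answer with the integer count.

before carving: 216 voxels (6×6×6)
after view 1 [y-axis, 21 of 36 cells solid] → remaining = 126
after view 2 [z-axis, 17 of 36 cells solid] → remaining = 56

56 voxels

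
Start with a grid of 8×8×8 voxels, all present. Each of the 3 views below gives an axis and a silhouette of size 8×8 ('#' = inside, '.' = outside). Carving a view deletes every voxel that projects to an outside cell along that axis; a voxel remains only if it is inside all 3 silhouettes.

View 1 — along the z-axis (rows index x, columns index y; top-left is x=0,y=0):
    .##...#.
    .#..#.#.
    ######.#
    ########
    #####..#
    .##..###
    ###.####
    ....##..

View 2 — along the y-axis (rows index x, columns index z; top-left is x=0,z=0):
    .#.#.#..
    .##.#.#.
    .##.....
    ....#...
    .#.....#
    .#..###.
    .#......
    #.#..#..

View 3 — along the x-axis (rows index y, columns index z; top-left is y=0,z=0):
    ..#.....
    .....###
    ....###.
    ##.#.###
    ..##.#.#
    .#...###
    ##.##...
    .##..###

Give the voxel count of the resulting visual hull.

|visual hull| = 41

initial block: 8^3 = 512
after view 1 [z-axis, 41 of 64 cells solid] → remaining = 328
after view 2 [y-axis, 20 of 64 cells solid] → remaining = 88
after view 3 [x-axis, 30 of 64 cells solid] → remaining = 41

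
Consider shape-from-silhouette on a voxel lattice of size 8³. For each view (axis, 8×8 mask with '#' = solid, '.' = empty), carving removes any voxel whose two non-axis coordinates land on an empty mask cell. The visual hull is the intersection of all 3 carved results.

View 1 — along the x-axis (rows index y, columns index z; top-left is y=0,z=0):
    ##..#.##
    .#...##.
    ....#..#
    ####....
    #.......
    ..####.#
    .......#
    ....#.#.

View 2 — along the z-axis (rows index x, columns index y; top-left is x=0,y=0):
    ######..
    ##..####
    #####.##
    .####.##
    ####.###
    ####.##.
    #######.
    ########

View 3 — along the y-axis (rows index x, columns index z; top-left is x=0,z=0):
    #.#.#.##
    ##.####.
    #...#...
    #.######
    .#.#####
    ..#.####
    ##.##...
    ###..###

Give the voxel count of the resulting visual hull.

102 voxels

initial block: 8^3 = 512
carve view 1 (along x, YZ-mask fill 23/64): 184 voxels remain
carve view 2 (along z, XY-mask fill 53/64): 154 voxels remain
carve view 3 (along y, XZ-mask fill 41/64): 102 voxels remain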